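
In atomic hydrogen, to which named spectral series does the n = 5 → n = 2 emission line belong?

The series is set by the lower level: n_f = 2 is the Balmer series.

Balmer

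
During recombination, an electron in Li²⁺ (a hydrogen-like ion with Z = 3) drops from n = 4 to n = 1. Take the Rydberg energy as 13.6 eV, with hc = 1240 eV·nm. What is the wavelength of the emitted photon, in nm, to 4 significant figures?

10.81 nm

For Z = 3 the level energies scale as Z², so the effective Rydberg energy is 13.6 × 9 = 122.4 eV.
ΔE = 122.4 × (1/1² − 1/4²) = 122.4 × 0.9375 = 114.8 eV.
λ = hc/ΔE = 1240 / 114.8 = 10.81 nm.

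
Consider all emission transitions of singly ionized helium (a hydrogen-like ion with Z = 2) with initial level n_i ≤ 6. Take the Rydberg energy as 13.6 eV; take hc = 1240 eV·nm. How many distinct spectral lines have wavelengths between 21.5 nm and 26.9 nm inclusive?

4

Enumerate all n_i → n_f pairs with 1 ≤ n_f < n_i ≤ 6 and compute λ = 1240 / [13.6·4·(1/n_f² − 1/n_i²)].
Lines falling in [21.5, 26.9] nm: 6→1 (23.45 nm), 5→1 (23.74 nm), 4→1 (24.31 nm), 3→1 (25.64 nm).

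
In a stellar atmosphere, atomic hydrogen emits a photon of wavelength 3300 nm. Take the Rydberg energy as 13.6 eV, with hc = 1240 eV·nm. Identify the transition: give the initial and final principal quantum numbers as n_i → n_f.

The photon energy is ΔE = hc/λ = 1240 / 3300 = 0.3758 eV.
With Z = 1, ΔE = 13.60 × (1/n_f² − 1/n_i²), so 1/n_f² − 1/n_i² = 0.02763.
Trying n_f = 5 gives 1/n_i² = 0.01237, i.e. n_i ≈ 9; this pair matches.

n_i = 9, n_f = 5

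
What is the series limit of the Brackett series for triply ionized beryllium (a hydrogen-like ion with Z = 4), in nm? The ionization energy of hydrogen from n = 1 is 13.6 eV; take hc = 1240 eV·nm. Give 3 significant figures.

The Brackett series has lower level n_f = 4; the series limit corresponds to n_i → ∞.
ΔE_max = 13.6 × 16 / 4² = 13.60 eV.
λ_min = 1240 / 13.60 = 91.2 nm.

91.2 nm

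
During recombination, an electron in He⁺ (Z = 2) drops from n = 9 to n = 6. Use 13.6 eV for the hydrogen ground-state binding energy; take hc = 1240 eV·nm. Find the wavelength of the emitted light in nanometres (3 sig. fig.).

For Z = 2 the level energies scale as Z², so the effective Rydberg energy is 13.6 × 4 = 54.40 eV.
ΔE = 54.40 × (1/6² − 1/9²) = 54.40 × 0.01543 = 0.8395 eV.
λ = hc/ΔE = 1240 / 0.8395 = 1480 nm.

1480 nm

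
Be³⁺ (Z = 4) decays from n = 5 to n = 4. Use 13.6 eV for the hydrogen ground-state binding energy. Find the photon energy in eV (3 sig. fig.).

The Bohr energies scale as Z², so for Z = 4: E_n = −217.6/n² eV.
E_5 = −217.6/25 = −8.704 eV and E_4 = −217.6/16 = −13.60 eV.
The photon energy is |E_5 − E_4| = 4.90 eV.

4.90 eV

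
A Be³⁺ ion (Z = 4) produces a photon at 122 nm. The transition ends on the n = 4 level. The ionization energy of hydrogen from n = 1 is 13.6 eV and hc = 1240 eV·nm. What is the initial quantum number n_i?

n_i = 8

The photon energy is ΔE = hc/λ = 1240 / 122 = 10.16 eV.
With Z = 4, ΔE = 217.6 × (1/n_f² − 1/n_i²), so 1/n_f² − 1/n_i² = 0.04671.
With n_f = 4: 1/n_i² = 1/16 − 0.04671 = 0.01579, so n_i ≈ 7.96.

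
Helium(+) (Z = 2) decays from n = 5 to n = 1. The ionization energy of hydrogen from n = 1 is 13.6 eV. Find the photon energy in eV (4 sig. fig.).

52.22 eV

The Bohr energies scale as Z², so for Z = 2: E_n = −54.40/n² eV.
E_5 = −54.40/25 = −2.176 eV and E_1 = −54.40/1 = −54.40 eV.
The photon energy is |E_5 − E_1| = 52.22 eV.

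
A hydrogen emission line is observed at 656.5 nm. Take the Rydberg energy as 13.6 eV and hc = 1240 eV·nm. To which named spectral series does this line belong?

Balmer

ΔE = 1240/656.5 = 1.889 eV.
This matches 13.6 × (1/2² − 1/3²), so n_f = 2: the Balmer series.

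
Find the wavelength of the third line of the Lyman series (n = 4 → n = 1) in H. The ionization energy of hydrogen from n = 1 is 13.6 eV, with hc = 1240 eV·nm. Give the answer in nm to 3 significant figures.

The Lyman series terminates on n_f = 1; the third line has n_i = 1+3 = 4.
ΔE = 13.60 × (1/1² − 1/4²) = 12.75 eV.
λ = 1240 / 12.75 = 97.3 nm.

97.3 nm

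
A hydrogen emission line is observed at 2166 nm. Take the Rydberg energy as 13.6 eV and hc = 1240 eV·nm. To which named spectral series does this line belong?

Brackett

ΔE = 1240/2166 = 0.5725 eV.
This matches 13.6 × (1/4² − 1/7²), so n_f = 4: the Brackett series.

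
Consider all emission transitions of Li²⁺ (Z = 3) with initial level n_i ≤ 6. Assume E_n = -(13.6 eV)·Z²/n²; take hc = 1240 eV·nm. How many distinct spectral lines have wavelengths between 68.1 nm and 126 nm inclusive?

Enumerate all n_i → n_f pairs with 1 ≤ n_f < n_i ≤ 6 and compute λ = 1240 / [13.6·9·(1/n_f² − 1/n_i²)].
Lines falling in [68.1, 126] nm: 3→2 (72.94 nm), 6→3 (121.6 nm).

2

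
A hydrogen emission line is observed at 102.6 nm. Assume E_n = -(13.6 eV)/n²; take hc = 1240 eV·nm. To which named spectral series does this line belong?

ΔE = 1240/102.6 = 12.09 eV.
This matches 13.6 × (1/1² − 1/3²), so n_f = 1: the Lyman series.

Lyman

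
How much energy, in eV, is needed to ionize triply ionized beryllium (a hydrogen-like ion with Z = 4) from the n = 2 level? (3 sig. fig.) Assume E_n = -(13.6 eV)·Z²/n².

E_n = −13.6 Z²/n² = −217.6/n² eV for Z = 4.
E_2 = −217.6/4 = −54.4 eV, so ionization (to E = 0) requires 54.4 eV.

54.4 eV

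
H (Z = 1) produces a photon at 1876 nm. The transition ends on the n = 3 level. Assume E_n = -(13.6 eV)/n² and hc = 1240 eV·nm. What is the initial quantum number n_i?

n_i = 4

The photon energy is ΔE = hc/λ = 1240 / 1876 = 0.6610 eV.
With Z = 1, ΔE = 13.60 × (1/n_f² − 1/n_i²), so 1/n_f² − 1/n_i² = 0.04860.
With n_f = 3: 1/n_i² = 1/9 − 0.04860 = 0.06251, so n_i ≈ 4.00.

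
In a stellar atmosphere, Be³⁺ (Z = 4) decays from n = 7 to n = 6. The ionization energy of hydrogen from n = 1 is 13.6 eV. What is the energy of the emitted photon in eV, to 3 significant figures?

1.60 eV

The Bohr energies scale as Z², so for Z = 4: E_n = −217.6/n² eV.
E_7 = −217.6/49 = −4.441 eV and E_6 = −217.6/36 = −6.044 eV.
The photon energy is |E_7 − E_6| = 1.60 eV.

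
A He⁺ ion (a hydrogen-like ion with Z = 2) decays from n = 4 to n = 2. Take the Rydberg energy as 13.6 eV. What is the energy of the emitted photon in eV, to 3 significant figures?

The Bohr energies scale as Z², so for Z = 2: E_n = −54.40/n² eV.
E_4 = −54.40/16 = −3.400 eV and E_2 = −54.40/4 = −13.60 eV.
The photon energy is |E_4 − E_2| = 10.2 eV.

10.2 eV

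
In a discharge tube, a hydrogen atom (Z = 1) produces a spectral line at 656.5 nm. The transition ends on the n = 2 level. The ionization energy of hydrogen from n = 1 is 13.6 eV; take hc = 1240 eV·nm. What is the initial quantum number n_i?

The photon energy is ΔE = hc/λ = 1240 / 656.5 = 1.889 eV.
With Z = 1, ΔE = 13.60 × (1/n_f² − 1/n_i²), so 1/n_f² − 1/n_i² = 0.1389.
With n_f = 2: 1/n_i² = 1/4 − 0.1389 = 0.1111, so n_i ≈ 3.00.

n_i = 3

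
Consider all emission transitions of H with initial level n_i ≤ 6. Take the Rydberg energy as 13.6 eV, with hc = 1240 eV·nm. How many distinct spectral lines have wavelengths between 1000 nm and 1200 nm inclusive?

1

Enumerate all n_i → n_f pairs with 1 ≤ n_f < n_i ≤ 6 and compute λ = 1240 / [13.6·1·(1/n_f² − 1/n_i²)].
Lines falling in [1000, 1200] nm: 6→3 (1094 nm).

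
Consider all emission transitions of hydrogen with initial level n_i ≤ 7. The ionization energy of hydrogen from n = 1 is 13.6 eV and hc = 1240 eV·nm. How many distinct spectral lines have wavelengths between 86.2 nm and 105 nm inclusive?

5

Enumerate all n_i → n_f pairs with 1 ≤ n_f < n_i ≤ 7 and compute λ = 1240 / [13.6·1·(1/n_f² − 1/n_i²)].
Lines falling in [86.2, 105] nm: 7→1 (93.08 nm), 6→1 (93.78 nm), 5→1 (94.98 nm), 4→1 (97.25 nm), 3→1 (102.6 nm).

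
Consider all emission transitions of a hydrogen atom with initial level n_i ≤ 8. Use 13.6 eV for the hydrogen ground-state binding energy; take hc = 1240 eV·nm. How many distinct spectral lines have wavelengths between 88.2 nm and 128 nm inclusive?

7

Enumerate all n_i → n_f pairs with 1 ≤ n_f < n_i ≤ 8 and compute λ = 1240 / [13.6·1·(1/n_f² − 1/n_i²)].
Lines falling in [88.2, 128] nm: 8→1 (92.62 nm), 7→1 (93.08 nm), 6→1 (93.78 nm), 5→1 (94.98 nm), 4→1 (97.25 nm), 3→1 (102.6 nm), 2→1 (121.6 nm).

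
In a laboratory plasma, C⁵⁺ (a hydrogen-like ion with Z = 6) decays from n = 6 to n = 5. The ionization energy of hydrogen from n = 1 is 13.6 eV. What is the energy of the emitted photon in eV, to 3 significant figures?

5.98 eV

The Bohr energies scale as Z², so for Z = 6: E_n = −489.6/n² eV.
E_6 = −489.6/36 = −13.60 eV and E_5 = −489.6/25 = −19.58 eV.
The photon energy is |E_6 − E_5| = 5.98 eV.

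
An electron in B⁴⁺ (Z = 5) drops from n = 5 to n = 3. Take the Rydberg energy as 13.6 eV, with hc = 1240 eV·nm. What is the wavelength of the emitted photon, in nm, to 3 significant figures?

For Z = 5 the level energies scale as Z², so the effective Rydberg energy is 13.6 × 25 = 340.0 eV.
ΔE = 340.0 × (1/3² − 1/5²) = 340.0 × 0.07111 = 24.18 eV.
λ = hc/ΔE = 1240 / 24.18 = 51.3 nm.

51.3 nm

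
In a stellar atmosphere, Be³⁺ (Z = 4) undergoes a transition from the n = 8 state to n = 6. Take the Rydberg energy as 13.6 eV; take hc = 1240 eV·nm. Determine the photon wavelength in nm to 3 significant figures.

469 nm

For Z = 4 the level energies scale as Z², so the effective Rydberg energy is 13.6 × 16 = 217.6 eV.
ΔE = 217.6 × (1/6² − 1/8²) = 217.6 × 0.01215 = 2.644 eV.
λ = hc/ΔE = 1240 / 2.644 = 469 nm.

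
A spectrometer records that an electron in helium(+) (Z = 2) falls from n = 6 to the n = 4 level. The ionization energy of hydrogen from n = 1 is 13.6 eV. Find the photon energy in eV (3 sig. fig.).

The Bohr energies scale as Z², so for Z = 2: E_n = −54.40/n² eV.
E_6 = −54.40/36 = −1.511 eV and E_4 = −54.40/16 = −3.400 eV.
The photon energy is |E_6 − E_4| = 1.89 eV.

1.89 eV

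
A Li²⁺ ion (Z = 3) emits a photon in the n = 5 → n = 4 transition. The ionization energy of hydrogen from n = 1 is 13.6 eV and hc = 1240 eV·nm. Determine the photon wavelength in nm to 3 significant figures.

450 nm

For Z = 3 the level energies scale as Z², so the effective Rydberg energy is 13.6 × 9 = 122.4 eV.
ΔE = 122.4 × (1/4² − 1/5²) = 122.4 × 0.02250 = 2.754 eV.
λ = hc/ΔE = 1240 / 2.754 = 450 nm.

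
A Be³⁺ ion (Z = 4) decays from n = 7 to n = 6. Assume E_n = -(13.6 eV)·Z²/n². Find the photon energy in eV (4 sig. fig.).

The Bohr energies scale as Z², so for Z = 4: E_n = −217.6/n² eV.
E_7 = −217.6/49 = −4.441 eV and E_6 = −217.6/36 = −6.044 eV.
The photon energy is |E_7 − E_6| = 1.604 eV.

1.604 eV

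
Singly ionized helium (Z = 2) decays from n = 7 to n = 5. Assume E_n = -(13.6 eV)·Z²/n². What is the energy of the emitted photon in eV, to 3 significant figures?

1.07 eV

The Bohr energies scale as Z², so for Z = 2: E_n = −54.40/n² eV.
E_7 = −54.40/49 = −1.110 eV and E_5 = −54.40/25 = −2.176 eV.
The photon energy is |E_7 − E_5| = 1.07 eV.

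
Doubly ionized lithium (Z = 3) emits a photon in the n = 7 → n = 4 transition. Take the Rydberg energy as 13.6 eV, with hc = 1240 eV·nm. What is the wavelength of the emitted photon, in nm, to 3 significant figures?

241 nm

For Z = 3 the level energies scale as Z², so the effective Rydberg energy is 13.6 × 9 = 122.4 eV.
ΔE = 122.4 × (1/4² − 1/7²) = 122.4 × 0.04209 = 5.152 eV.
λ = hc/ΔE = 1240 / 5.152 = 241 nm.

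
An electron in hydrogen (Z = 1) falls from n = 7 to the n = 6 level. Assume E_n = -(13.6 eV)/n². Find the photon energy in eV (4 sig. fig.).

E_7 = −13.60/49 = −0.2776 eV and E_6 = −13.60/36 = −0.3778 eV.
The photon energy is |E_7 − E_6| = 0.1002 eV.

0.1002 eV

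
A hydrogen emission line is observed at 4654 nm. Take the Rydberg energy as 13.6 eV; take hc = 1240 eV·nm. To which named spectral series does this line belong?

ΔE = 1240/4654 = 0.2664 eV.
This matches 13.6 × (1/5² − 1/7²), so n_f = 5: the Pfund series.

Pfund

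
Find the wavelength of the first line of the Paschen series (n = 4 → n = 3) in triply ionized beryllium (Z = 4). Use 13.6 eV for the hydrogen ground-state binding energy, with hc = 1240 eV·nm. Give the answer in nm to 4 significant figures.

117.2 nm

The Paschen series terminates on n_f = 3; the first line has n_i = 3+1 = 4.
ΔE = 217.6 × (1/3² − 1/4²) = 10.58 eV.
λ = 1240 / 10.58 = 117.2 nm.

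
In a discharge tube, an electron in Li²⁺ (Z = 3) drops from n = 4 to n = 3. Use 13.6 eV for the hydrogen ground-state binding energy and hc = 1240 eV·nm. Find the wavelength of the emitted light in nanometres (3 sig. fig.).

208 nm

For Z = 3 the level energies scale as Z², so the effective Rydberg energy is 13.6 × 9 = 122.4 eV.
ΔE = 122.4 × (1/3² − 1/4²) = 122.4 × 0.04861 = 5.950 eV.
λ = hc/ΔE = 1240 / 5.950 = 208 nm.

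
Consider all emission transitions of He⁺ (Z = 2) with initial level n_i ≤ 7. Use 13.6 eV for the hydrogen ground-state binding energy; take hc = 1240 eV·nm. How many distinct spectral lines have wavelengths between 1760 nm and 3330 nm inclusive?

Enumerate all n_i → n_f pairs with 1 ≤ n_f < n_i ≤ 7 and compute λ = 1240 / [13.6·4·(1/n_f² − 1/n_i²)].
Lines falling in [1760, 3330] nm: 6→5 (1865 nm), 7→6 (3093 nm).

2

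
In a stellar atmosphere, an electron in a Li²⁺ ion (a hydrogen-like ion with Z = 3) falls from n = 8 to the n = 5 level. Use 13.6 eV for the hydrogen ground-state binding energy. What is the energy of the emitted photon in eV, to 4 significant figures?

The Bohr energies scale as Z², so for Z = 3: E_n = −122.4/n² eV.
E_8 = −122.4/64 = −1.913 eV and E_5 = −122.4/25 = −4.896 eV.
The photon energy is |E_8 − E_5| = 2.984 eV.

2.984 eV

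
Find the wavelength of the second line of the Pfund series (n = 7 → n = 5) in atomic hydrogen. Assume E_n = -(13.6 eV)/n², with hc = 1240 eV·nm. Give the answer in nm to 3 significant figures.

The Pfund series terminates on n_f = 5; the second line has n_i = 5+2 = 7.
ΔE = 13.60 × (1/5² − 1/7²) = 0.2664 eV.
λ = 1240 / 0.2664 = 4650 nm.

4650 nm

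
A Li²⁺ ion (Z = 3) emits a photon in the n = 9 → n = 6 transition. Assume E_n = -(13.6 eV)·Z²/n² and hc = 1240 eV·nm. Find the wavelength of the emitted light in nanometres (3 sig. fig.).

656 nm

For Z = 3 the level energies scale as Z², so the effective Rydberg energy is 13.6 × 9 = 122.4 eV.
ΔE = 122.4 × (1/6² − 1/9²) = 122.4 × 0.01543 = 1.889 eV.
λ = hc/ΔE = 1240 / 1.889 = 656 nm.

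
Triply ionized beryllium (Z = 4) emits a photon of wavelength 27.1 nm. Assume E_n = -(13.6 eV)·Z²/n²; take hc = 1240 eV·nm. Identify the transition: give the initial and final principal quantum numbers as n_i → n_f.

The photon energy is ΔE = hc/λ = 1240 / 27.1 = 45.76 eV.
With Z = 4, ΔE = 217.6 × (1/n_f² − 1/n_i²), so 1/n_f² − 1/n_i² = 0.2103.
Trying n_f = 2 gives 1/n_i² = 0.03972, i.e. n_i ≈ 5; this pair matches.

n_i = 5, n_f = 2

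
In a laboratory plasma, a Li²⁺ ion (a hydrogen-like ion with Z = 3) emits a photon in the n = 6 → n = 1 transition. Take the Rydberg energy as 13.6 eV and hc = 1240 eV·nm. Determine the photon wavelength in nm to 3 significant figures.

For Z = 3 the level energies scale as Z², so the effective Rydberg energy is 13.6 × 9 = 122.4 eV.
ΔE = 122.4 × (1/1² − 1/6²) = 122.4 × 0.9722 = 119.0 eV.
λ = hc/ΔE = 1240 / 119.0 = 10.4 nm.

10.4 nm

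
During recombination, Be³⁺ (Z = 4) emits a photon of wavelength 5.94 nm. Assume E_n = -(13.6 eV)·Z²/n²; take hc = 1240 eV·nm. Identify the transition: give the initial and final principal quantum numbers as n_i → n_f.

n_i = 5, n_f = 1

The photon energy is ΔE = hc/λ = 1240 / 5.94 = 208.8 eV.
With Z = 4, ΔE = 217.6 × (1/n_f² − 1/n_i²), so 1/n_f² − 1/n_i² = 0.9593.
Trying n_f = 1 gives 1/n_i² = 0.04065, i.e. n_i ≈ 5; this pair matches.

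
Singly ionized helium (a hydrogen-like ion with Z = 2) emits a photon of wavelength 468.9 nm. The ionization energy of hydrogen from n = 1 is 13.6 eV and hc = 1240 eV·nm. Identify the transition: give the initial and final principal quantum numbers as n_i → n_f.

n_i = 4, n_f = 3

The photon energy is ΔE = hc/λ = 1240 / 468.9 = 2.644 eV.
With Z = 2, ΔE = 54.40 × (1/n_f² − 1/n_i²), so 1/n_f² − 1/n_i² = 0.04861.
Trying n_f = 3 gives 1/n_i² = 0.06250, i.e. n_i ≈ 4; this pair matches.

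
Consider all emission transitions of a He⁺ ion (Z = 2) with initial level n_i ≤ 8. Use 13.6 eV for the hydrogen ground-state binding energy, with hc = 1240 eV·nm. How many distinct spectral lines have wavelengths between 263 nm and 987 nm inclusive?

7

Enumerate all n_i → n_f pairs with 1 ≤ n_f < n_i ≤ 8 and compute λ = 1240 / [13.6·4·(1/n_f² − 1/n_i²)].
Lines falling in [263, 987] nm: 6→3 (273.5 nm), 5→3 (320.5 nm), 4→3 (468.9 nm), 8→4 (486.3 nm), 7→4 (541.5 nm), 6→4 (656.5 nm), 8→5 (935.1 nm).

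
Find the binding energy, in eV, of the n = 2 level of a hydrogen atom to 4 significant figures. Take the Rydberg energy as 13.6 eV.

3.400 eV

E_2 = −13.60/4 = −3.400 eV, so ionization (to E = 0) requires 3.400 eV.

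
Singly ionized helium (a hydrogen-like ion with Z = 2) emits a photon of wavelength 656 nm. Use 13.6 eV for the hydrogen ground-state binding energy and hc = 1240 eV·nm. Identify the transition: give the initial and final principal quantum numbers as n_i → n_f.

n_i = 6, n_f = 4

The photon energy is ΔE = hc/λ = 1240 / 656 = 1.890 eV.
With Z = 2, ΔE = 54.40 × (1/n_f² − 1/n_i²), so 1/n_f² − 1/n_i² = 0.03475.
Trying n_f = 4 gives 1/n_i² = 0.02775, i.e. n_i ≈ 6; this pair matches.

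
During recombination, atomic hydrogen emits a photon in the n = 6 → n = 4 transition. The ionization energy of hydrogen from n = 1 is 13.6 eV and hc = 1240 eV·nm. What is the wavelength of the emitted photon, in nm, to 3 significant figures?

2630 nm

ΔE = 13.60 × (1/4² − 1/6²) = 13.60 × 0.03472 = 0.4722 eV.
λ = hc/ΔE = 1240 / 0.4722 = 2630 nm.
This line belongs to the Brackett series.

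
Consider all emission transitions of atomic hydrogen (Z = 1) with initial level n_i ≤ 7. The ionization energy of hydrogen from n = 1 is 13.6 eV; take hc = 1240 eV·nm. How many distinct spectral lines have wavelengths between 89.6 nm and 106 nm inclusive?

5

Enumerate all n_i → n_f pairs with 1 ≤ n_f < n_i ≤ 7 and compute λ = 1240 / [13.6·1·(1/n_f² − 1/n_i²)].
Lines falling in [89.6, 106] nm: 7→1 (93.08 nm), 6→1 (93.78 nm), 5→1 (94.98 nm), 4→1 (97.25 nm), 3→1 (102.6 nm).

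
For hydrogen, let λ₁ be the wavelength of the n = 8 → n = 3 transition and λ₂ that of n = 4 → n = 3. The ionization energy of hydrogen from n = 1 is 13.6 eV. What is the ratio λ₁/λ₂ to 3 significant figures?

λ ∝ 1/ΔE ∝ 1/(1/n_f² − 1/n_i²), and the Z² and hc factors cancel in the ratio.
λ₁/λ₂ = (1/3² − 1/4²)/(1/3² − 1/8²) = 0.04861/0.09549 = 0.509.

0.509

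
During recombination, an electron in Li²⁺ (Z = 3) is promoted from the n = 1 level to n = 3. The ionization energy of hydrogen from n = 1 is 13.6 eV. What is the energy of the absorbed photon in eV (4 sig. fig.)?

The Bohr energies scale as Z², so for Z = 3: E_n = −122.4/n² eV.
E_3 = −122.4/9 = −13.60 eV and E_1 = −122.4/1 = −122.4 eV.
The photon energy is |E_3 − E_1| = 108.8 eV.

108.8 eV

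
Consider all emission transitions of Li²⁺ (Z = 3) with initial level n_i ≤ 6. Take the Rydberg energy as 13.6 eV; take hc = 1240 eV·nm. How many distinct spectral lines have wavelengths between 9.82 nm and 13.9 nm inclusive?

5

Enumerate all n_i → n_f pairs with 1 ≤ n_f < n_i ≤ 6 and compute λ = 1240 / [13.6·9·(1/n_f² − 1/n_i²)].
Lines falling in [9.82, 13.9] nm: 6→1 (10.42 nm), 5→1 (10.55 nm), 4→1 (10.81 nm), 3→1 (11.40 nm), 2→1 (13.51 nm).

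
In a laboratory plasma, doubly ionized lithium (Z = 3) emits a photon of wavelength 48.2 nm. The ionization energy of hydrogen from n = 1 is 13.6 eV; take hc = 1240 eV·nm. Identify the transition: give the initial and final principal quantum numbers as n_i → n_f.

The photon energy is ΔE = hc/λ = 1240 / 48.2 = 25.73 eV.
With Z = 3, ΔE = 122.4 × (1/n_f² − 1/n_i²), so 1/n_f² − 1/n_i² = 0.2102.
Trying n_f = 2 gives 1/n_i² = 0.03982, i.e. n_i ≈ 5; this pair matches.

n_i = 5, n_f = 2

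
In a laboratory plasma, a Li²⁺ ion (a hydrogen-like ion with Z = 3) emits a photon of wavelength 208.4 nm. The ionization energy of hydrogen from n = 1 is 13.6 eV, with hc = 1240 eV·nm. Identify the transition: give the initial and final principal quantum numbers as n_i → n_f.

The photon energy is ΔE = hc/λ = 1240 / 208.4 = 5.950 eV.
With Z = 3, ΔE = 122.4 × (1/n_f² − 1/n_i²), so 1/n_f² − 1/n_i² = 0.04861.
Trying n_f = 3 gives 1/n_i² = 0.06250, i.e. n_i ≈ 4; this pair matches.

n_i = 4, n_f = 3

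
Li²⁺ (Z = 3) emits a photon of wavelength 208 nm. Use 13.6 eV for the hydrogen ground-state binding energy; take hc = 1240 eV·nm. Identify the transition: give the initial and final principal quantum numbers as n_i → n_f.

n_i = 4, n_f = 3

The photon energy is ΔE = hc/λ = 1240 / 208 = 5.962 eV.
With Z = 3, ΔE = 122.4 × (1/n_f² − 1/n_i²), so 1/n_f² − 1/n_i² = 0.04871.
Trying n_f = 3 gives 1/n_i² = 0.06241, i.e. n_i ≈ 4; this pair matches.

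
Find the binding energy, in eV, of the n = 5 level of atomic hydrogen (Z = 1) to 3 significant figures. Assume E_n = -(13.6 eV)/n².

E_5 = −13.60/25 = −0.544 eV, so ionization (to E = 0) requires 0.544 eV.

0.544 eV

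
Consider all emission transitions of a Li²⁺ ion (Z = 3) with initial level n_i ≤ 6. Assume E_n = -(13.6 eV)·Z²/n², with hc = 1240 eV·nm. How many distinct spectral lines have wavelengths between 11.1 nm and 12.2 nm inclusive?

1

Enumerate all n_i → n_f pairs with 1 ≤ n_f < n_i ≤ 6 and compute λ = 1240 / [13.6·9·(1/n_f² − 1/n_i²)].
Lines falling in [11.1, 12.2] nm: 3→1 (11.40 nm).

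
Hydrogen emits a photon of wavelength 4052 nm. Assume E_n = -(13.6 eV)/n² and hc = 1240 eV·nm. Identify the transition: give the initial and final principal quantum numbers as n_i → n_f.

The photon energy is ΔE = hc/λ = 1240 / 4052 = 0.3060 eV.
With Z = 1, ΔE = 13.60 × (1/n_f² − 1/n_i²), so 1/n_f² − 1/n_i² = 0.02250.
Trying n_f = 4 gives 1/n_i² = 0.04000, i.e. n_i ≈ 5; this pair matches.

n_i = 5, n_f = 4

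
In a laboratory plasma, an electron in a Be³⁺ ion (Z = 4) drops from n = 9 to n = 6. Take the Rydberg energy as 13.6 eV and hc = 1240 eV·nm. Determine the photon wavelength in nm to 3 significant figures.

For Z = 4 the level energies scale as Z², so the effective Rydberg energy is 13.6 × 16 = 217.6 eV.
ΔE = 217.6 × (1/6² − 1/9²) = 217.6 × 0.01543 = 3.358 eV.
λ = hc/ΔE = 1240 / 3.358 = 369 nm.

369 nm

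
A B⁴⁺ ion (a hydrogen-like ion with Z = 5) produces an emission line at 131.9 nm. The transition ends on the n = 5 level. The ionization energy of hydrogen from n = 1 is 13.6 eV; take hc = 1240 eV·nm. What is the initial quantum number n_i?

n_i = 9

The photon energy is ΔE = hc/λ = 1240 / 131.9 = 9.401 eV.
With Z = 5, ΔE = 340.0 × (1/n_f² − 1/n_i²), so 1/n_f² − 1/n_i² = 0.02765.
With n_f = 5: 1/n_i² = 1/25 − 0.02765 = 0.01235, so n_i ≈ 9.00.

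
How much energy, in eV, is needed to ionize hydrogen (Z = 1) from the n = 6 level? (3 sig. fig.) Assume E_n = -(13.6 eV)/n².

0.378 eV

E_6 = −13.60/36 = −0.378 eV, so ionization (to E = 0) requires 0.378 eV.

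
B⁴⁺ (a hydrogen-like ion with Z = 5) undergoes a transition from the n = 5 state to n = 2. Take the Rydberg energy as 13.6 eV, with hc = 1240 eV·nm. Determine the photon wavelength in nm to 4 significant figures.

For Z = 5 the level energies scale as Z², so the effective Rydberg energy is 13.6 × 25 = 340.0 eV.
ΔE = 340.0 × (1/2² − 1/5²) = 340.0 × 0.2100 = 71.40 eV.
λ = hc/ΔE = 1240 / 71.40 = 17.37 nm.

17.37 nm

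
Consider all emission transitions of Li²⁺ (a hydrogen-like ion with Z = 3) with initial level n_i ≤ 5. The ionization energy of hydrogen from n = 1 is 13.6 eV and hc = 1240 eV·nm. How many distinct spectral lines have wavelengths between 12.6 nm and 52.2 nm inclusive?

2

Enumerate all n_i → n_f pairs with 1 ≤ n_f < n_i ≤ 5 and compute λ = 1240 / [13.6·9·(1/n_f² − 1/n_i²)].
Lines falling in [12.6, 52.2] nm: 2→1 (13.51 nm), 5→2 (48.24 nm).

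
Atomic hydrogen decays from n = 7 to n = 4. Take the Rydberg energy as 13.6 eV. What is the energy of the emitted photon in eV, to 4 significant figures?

0.5724 eV

E_7 = −13.60/49 = −0.2776 eV and E_4 = −13.60/16 = −0.8500 eV.
The photon energy is |E_7 − E_4| = 0.5724 eV.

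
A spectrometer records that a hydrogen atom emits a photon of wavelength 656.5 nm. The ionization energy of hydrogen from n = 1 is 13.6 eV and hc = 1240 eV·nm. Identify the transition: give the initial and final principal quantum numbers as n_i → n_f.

The photon energy is ΔE = hc/λ = 1240 / 656.5 = 1.889 eV.
With Z = 1, ΔE = 13.60 × (1/n_f² − 1/n_i²), so 1/n_f² − 1/n_i² = 0.1389.
Trying n_f = 2 gives 1/n_i² = 0.1111, i.e. n_i ≈ 3; this pair matches.

n_i = 3, n_f = 2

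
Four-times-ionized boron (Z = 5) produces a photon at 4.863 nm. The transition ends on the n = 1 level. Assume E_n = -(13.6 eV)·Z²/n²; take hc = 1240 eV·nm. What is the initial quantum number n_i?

n_i = 2

The photon energy is ΔE = hc/λ = 1240 / 4.863 = 255.0 eV.
With Z = 5, ΔE = 340.0 × (1/n_f² − 1/n_i²), so 1/n_f² − 1/n_i² = 0.7500.
With n_f = 1: 1/n_i² = 1/1 − 0.7500 = 0.2500, so n_i ≈ 2.00.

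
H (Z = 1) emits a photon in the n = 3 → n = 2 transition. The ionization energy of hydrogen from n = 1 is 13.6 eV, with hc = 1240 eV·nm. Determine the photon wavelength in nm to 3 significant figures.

ΔE = 13.60 × (1/2² − 1/3²) = 13.60 × 0.1389 = 1.889 eV.
λ = hc/ΔE = 1240 / 1.889 = 656 nm.

656 nm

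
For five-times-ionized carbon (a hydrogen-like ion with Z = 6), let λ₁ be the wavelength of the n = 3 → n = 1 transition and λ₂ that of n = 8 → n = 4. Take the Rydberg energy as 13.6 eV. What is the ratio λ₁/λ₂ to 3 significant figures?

λ ∝ 1/ΔE ∝ 1/(1/n_f² − 1/n_i²), and the Z² and hc factors cancel in the ratio.
λ₁/λ₂ = (1/4² − 1/8²)/(1/1² − 1/3²) = 0.04688/0.8889 = 0.0527.

0.0527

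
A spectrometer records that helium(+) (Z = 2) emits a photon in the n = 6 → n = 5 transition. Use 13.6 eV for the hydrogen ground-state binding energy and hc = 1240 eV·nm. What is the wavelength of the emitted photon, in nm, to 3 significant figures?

1860 nm

For Z = 2 the level energies scale as Z², so the effective Rydberg energy is 13.6 × 4 = 54.40 eV.
ΔE = 54.40 × (1/5² − 1/6²) = 54.40 × 0.01222 = 0.6649 eV.
λ = hc/ΔE = 1240 / 0.6649 = 1860 nm.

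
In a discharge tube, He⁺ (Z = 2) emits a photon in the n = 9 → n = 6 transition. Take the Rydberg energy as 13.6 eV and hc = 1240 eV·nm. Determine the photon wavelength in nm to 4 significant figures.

1477 nm

For Z = 2 the level energies scale as Z², so the effective Rydberg energy is 13.6 × 4 = 54.40 eV.
ΔE = 54.40 × (1/6² − 1/9²) = 54.40 × 0.01543 = 0.8395 eV.
λ = hc/ΔE = 1240 / 0.8395 = 1477 nm.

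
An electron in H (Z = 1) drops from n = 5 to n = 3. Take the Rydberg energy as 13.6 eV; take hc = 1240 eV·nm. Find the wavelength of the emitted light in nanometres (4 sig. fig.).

ΔE = 13.60 × (1/3² − 1/5²) = 13.60 × 0.07111 = 0.9671 eV.
λ = hc/ΔE = 1240 / 0.9671 = 1282 nm.

1282 nm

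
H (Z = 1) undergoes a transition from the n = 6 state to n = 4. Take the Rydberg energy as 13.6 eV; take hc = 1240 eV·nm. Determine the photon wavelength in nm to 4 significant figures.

ΔE = 13.60 × (1/4² − 1/6²) = 13.60 × 0.03472 = 0.4722 eV.
λ = hc/ΔE = 1240 / 0.4722 = 2626 nm.
This line belongs to the Brackett series.

2626 nm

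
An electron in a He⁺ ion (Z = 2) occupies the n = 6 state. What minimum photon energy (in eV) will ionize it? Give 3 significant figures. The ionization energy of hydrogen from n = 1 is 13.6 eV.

E_n = −13.6 Z²/n² = −54.40/n² eV for Z = 2.
E_6 = −54.40/36 = −1.51 eV, so ionization (to E = 0) requires 1.51 eV.

1.51 eV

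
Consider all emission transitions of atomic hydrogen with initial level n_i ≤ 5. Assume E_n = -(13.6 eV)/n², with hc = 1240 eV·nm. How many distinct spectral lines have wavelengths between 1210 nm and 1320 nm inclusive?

Enumerate all n_i → n_f pairs with 1 ≤ n_f < n_i ≤ 5 and compute λ = 1240 / [13.6·1·(1/n_f² − 1/n_i²)].
Lines falling in [1210, 1320] nm: 5→3 (1282 nm).

1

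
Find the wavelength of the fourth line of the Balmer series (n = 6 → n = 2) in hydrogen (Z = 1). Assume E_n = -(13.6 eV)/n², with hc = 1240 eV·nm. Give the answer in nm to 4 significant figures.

410.3 nm

The Balmer series terminates on n_f = 2; the fourth line has n_i = 2+4 = 6.
ΔE = 13.60 × (1/2² − 1/6²) = 3.022 eV.
λ = 1240 / 3.022 = 410.3 nm.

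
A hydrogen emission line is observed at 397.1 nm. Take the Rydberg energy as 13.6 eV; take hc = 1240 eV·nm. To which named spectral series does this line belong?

ΔE = 1240/397.1 = 3.123 eV.
This matches 13.6 × (1/2² − 1/7²), so n_f = 2: the Balmer series.

Balmer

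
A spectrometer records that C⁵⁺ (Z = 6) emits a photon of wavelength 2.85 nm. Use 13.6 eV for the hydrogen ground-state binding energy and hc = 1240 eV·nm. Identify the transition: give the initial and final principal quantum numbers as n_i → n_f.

The photon energy is ΔE = hc/λ = 1240 / 2.85 = 435.1 eV.
With Z = 6, ΔE = 489.6 × (1/n_f² − 1/n_i²), so 1/n_f² − 1/n_i² = 0.8887.
Trying n_f = 1 gives 1/n_i² = 0.1113, i.e. n_i ≈ 3; this pair matches.

n_i = 3, n_f = 1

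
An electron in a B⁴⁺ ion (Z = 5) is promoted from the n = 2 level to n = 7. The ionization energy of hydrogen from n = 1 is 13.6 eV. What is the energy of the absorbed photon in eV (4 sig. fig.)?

The Bohr energies scale as Z², so for Z = 5: E_n = −340.0/n² eV.
E_7 = −340.0/49 = −6.939 eV and E_2 = −340.0/4 = −85.00 eV.
The photon energy is |E_7 − E_2| = 78.06 eV.

78.06 eV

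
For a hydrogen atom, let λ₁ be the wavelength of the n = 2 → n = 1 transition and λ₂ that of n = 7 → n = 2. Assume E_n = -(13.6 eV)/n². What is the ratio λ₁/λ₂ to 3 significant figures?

λ ∝ 1/ΔE ∝ 1/(1/n_f² − 1/n_i²), and the Z² and hc factors cancel in the ratio.
λ₁/λ₂ = (1/2² − 1/7²)/(1/1² − 1/2²) = 0.2296/0.7500 = 0.306.

0.306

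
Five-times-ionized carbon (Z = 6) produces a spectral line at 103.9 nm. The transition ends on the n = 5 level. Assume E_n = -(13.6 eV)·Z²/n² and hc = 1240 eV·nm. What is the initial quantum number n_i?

The photon energy is ΔE = hc/λ = 1240 / 103.9 = 11.93 eV.
With Z = 6, ΔE = 489.6 × (1/n_f² − 1/n_i²), so 1/n_f² − 1/n_i² = 0.02438.
With n_f = 5: 1/n_i² = 1/25 − 0.02438 = 0.01562, so n_i ≈ 8.00.

n_i = 8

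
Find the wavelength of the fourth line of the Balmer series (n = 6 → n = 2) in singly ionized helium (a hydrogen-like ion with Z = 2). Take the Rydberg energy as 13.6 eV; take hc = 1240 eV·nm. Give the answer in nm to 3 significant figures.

The Balmer series terminates on n_f = 2; the fourth line has n_i = 2+4 = 6.
ΔE = 54.40 × (1/2² − 1/6²) = 12.09 eV.
λ = 1240 / 12.09 = 103 nm.

103 nm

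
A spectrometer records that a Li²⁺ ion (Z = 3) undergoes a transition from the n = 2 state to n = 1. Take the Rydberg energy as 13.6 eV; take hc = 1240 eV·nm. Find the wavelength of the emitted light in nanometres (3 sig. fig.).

13.5 nm

For Z = 3 the level energies scale as Z², so the effective Rydberg energy is 13.6 × 9 = 122.4 eV.
ΔE = 122.4 × (1/1² − 1/2²) = 122.4 × 0.7500 = 91.80 eV.
λ = hc/ΔE = 1240 / 91.80 = 13.5 nm.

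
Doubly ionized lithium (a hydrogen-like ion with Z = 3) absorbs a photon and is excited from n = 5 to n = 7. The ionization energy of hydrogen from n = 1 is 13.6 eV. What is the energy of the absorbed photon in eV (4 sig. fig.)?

2.398 eV

The Bohr energies scale as Z², so for Z = 3: E_n = −122.4/n² eV.
E_7 = −122.4/49 = −2.498 eV and E_5 = −122.4/25 = −4.896 eV.
The photon energy is |E_7 − E_5| = 2.398 eV.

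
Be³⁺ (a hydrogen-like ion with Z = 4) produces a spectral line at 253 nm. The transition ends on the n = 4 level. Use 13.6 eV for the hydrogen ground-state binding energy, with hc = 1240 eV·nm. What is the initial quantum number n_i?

n_i = 5

The photon energy is ΔE = hc/λ = 1240 / 253 = 4.901 eV.
With Z = 4, ΔE = 217.6 × (1/n_f² − 1/n_i²), so 1/n_f² − 1/n_i² = 0.02252.
With n_f = 4: 1/n_i² = 1/16 − 0.02252 = 0.03998, so n_i ≈ 5.00.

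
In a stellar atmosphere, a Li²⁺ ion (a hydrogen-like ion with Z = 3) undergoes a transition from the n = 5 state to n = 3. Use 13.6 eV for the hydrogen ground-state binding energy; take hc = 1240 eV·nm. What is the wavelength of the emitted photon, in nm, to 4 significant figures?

For Z = 3 the level energies scale as Z², so the effective Rydberg energy is 13.6 × 9 = 122.4 eV.
ΔE = 122.4 × (1/3² − 1/5²) = 122.4 × 0.07111 = 8.704 eV.
λ = hc/ΔE = 1240 / 8.704 = 142.5 nm.

142.5 nm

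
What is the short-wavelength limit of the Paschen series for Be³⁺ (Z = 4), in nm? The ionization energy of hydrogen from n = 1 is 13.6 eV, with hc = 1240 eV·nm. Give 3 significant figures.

The Paschen series has lower level n_f = 3; the series limit corresponds to n_i → ∞.
ΔE_max = 13.6 × 16 / 3² = 24.18 eV.
λ_min = 1240 / 24.18 = 51.3 nm.

51.3 nm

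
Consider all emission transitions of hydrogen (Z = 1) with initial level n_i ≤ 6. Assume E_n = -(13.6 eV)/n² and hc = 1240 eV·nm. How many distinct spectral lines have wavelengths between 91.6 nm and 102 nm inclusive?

3

Enumerate all n_i → n_f pairs with 1 ≤ n_f < n_i ≤ 6 and compute λ = 1240 / [13.6·1·(1/n_f² − 1/n_i²)].
Lines falling in [91.6, 102] nm: 6→1 (93.78 nm), 5→1 (94.98 nm), 4→1 (97.25 nm).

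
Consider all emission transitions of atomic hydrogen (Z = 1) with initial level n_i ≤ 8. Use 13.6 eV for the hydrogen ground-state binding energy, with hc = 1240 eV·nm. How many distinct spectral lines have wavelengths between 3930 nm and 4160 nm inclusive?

Enumerate all n_i → n_f pairs with 1 ≤ n_f < n_i ≤ 8 and compute λ = 1240 / [13.6·1·(1/n_f² − 1/n_i²)].
Lines falling in [3930, 4160] nm: 5→4 (4052 nm).

1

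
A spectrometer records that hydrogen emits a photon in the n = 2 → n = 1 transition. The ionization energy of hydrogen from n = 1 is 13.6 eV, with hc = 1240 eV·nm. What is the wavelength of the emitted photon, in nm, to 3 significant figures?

ΔE = 13.60 × (1/1² − 1/2²) = 13.60 × 0.7500 = 10.20 eV.
λ = hc/ΔE = 1240 / 10.20 = 122 nm.
This line belongs to the Lyman series.

122 nm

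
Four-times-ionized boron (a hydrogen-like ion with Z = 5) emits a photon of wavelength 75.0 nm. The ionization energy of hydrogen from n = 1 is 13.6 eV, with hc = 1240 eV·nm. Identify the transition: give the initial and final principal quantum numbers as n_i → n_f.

n_i = 4, n_f = 3

The photon energy is ΔE = hc/λ = 1240 / 75.0 = 16.53 eV.
With Z = 5, ΔE = 340.0 × (1/n_f² − 1/n_i²), so 1/n_f² − 1/n_i² = 0.04863.
Trying n_f = 3 gives 1/n_i² = 0.06248, i.e. n_i ≈ 4; this pair matches.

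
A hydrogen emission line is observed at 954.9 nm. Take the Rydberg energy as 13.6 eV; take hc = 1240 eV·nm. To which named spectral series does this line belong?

Paschen

ΔE = 1240/954.9 = 1.299 eV.
This matches 13.6 × (1/3² − 1/8²), so n_f = 3: the Paschen series.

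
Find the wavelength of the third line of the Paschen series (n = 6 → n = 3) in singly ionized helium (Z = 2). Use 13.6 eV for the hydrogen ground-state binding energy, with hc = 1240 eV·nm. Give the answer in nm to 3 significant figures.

The Paschen series terminates on n_f = 3; the third line has n_i = 3+3 = 6.
ΔE = 54.40 × (1/3² − 1/6²) = 4.533 eV.
λ = 1240 / 4.533 = 274 nm.

274 nm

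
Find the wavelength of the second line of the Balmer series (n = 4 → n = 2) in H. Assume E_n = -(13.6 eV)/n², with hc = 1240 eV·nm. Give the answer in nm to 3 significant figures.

486 nm

The Balmer series terminates on n_f = 2; the second line has n_i = 2+2 = 4.
ΔE = 13.60 × (1/2² − 1/4²) = 2.550 eV.
λ = 1240 / 2.550 = 486 nm.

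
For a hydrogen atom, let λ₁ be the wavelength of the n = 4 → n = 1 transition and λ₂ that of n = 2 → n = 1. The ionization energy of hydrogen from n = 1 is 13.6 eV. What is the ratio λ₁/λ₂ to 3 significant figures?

λ ∝ 1/ΔE ∝ 1/(1/n_f² − 1/n_i²), and the Z² and hc factors cancel in the ratio.
λ₁/λ₂ = (1/1² − 1/2²)/(1/1² − 1/4²) = 0.7500/0.9375 = 0.800.

0.800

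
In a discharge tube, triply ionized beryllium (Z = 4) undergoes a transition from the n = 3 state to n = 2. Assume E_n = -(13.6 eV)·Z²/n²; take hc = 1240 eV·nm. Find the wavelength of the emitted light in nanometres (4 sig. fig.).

41.03 nm

For Z = 4 the level energies scale as Z², so the effective Rydberg energy is 13.6 × 16 = 217.6 eV.
ΔE = 217.6 × (1/2² − 1/3²) = 217.6 × 0.1389 = 30.22 eV.
λ = hc/ΔE = 1240 / 30.22 = 41.03 nm.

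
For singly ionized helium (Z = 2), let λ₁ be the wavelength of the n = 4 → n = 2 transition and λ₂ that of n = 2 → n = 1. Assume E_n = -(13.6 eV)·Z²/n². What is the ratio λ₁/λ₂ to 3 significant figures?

4.00

λ ∝ 1/ΔE ∝ 1/(1/n_f² − 1/n_i²), and the Z² and hc factors cancel in the ratio.
λ₁/λ₂ = (1/1² − 1/2²)/(1/2² − 1/4²) = 0.7500/0.1875 = 4.00.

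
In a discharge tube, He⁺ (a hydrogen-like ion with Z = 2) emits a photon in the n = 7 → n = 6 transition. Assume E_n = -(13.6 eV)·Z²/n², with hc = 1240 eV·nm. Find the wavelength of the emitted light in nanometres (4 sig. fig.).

3093 nm

For Z = 2 the level energies scale as Z², so the effective Rydberg energy is 13.6 × 4 = 54.40 eV.
ΔE = 54.40 × (1/6² − 1/7²) = 54.40 × 0.007370 = 0.4009 eV.
λ = hc/ΔE = 1240 / 0.4009 = 3093 nm.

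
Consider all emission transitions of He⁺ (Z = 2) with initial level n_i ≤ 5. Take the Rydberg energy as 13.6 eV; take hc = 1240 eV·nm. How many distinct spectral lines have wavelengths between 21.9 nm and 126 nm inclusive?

6

Enumerate all n_i → n_f pairs with 1 ≤ n_f < n_i ≤ 5 and compute λ = 1240 / [13.6·4·(1/n_f² − 1/n_i²)].
Lines falling in [21.9, 126] nm: 5→1 (23.74 nm), 4→1 (24.31 nm), 3→1 (25.64 nm), 2→1 (30.39 nm), 5→2 (108.5 nm), 4→2 (121.6 nm).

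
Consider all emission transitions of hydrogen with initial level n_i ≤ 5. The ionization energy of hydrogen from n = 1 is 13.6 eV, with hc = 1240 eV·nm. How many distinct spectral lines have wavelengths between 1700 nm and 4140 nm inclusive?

2

Enumerate all n_i → n_f pairs with 1 ≤ n_f < n_i ≤ 5 and compute λ = 1240 / [13.6·1·(1/n_f² − 1/n_i²)].
Lines falling in [1700, 4140] nm: 4→3 (1876 nm), 5→4 (4052 nm).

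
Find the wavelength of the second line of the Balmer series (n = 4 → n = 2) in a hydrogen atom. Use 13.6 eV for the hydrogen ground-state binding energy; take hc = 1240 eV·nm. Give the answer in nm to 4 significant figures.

486.3 nm

The Balmer series terminates on n_f = 2; the second line has n_i = 2+2 = 4.
ΔE = 13.60 × (1/2² − 1/4²) = 2.550 eV.
λ = 1240 / 2.550 = 486.3 nm.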